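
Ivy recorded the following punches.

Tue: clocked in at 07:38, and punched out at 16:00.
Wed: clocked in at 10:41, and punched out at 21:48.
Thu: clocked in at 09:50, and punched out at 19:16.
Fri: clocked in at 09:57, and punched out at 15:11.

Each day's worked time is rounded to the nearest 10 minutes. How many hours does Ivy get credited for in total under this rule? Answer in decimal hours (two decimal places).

Tue: 07:38–16:00 = 8 h 22 min → rounds to 8 h 20 min
Wed: 10:41–21:48 = 11 h 7 min → rounds to 11 h 10 min
Thu: 09:50–19:16 = 9 h 26 min → rounds to 9 h 30 min
Fri: 09:57–15:11 = 5 h 14 min → rounds to 5 h 10 min
Total credited: 34 h 10 min.

34.17 hours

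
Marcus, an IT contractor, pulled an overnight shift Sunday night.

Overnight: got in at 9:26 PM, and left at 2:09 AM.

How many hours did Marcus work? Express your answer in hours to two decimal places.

Overnight: 9:26 PM → midnight = 2 h 34 min; midnight → 2:09 AM = 2 h 9 min; span 4 h 43 min

4.72 hours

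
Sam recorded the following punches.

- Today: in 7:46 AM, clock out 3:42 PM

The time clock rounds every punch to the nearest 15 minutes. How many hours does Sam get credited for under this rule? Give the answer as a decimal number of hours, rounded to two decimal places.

Today: in 7:46 AM→7:45 AM, out 3:42 PM→3:45 PM; 8 h 0 min

8.00 hours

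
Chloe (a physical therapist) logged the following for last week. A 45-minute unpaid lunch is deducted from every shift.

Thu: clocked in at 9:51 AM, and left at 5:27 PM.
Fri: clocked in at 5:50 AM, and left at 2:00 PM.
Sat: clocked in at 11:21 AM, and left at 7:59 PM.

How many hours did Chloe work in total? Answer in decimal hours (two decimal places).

Thu: 9:51 AM–5:27 PM = 7 h 36 min; less 45 min break → 6 h 51 min
Fri: 5:50 AM–2:00 PM = 8 h 10 min; less 45 min break → 7 h 25 min
Sat: 11:21 AM–7:59 PM = 8 h 38 min; less 45 min break → 7 h 53 min
Total: 6 h 51 min + 7 h 25 min + 7 h 53 min = 22 h 9 min.

22.15 hours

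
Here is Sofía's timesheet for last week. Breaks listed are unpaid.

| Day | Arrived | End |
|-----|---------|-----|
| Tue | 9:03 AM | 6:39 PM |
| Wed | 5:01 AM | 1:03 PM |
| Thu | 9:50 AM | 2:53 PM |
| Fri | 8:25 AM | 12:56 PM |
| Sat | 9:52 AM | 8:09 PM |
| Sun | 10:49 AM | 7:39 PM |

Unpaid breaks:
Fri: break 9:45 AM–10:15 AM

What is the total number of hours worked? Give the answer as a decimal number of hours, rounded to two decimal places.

Tue: 9:03 AM–6:39 PM = 9 h 36 min
Wed: 5:01 AM–1:03 PM = 8 h 2 min
Thu: 9:50 AM–2:53 PM = 5 h 3 min
Fri: 8:25 AM–12:56 PM = 4 h 31 min; less 30 min break → 4 h 1 min
Sat: 9:52 AM–8:09 PM = 10 h 17 min
Sun: 10:49 AM–7:39 PM = 8 h 50 min
Total: 9 h 36 min + 8 h 2 min + 5 h 3 min + 4 h 1 min + 10 h 17 min + 8 h 50 min = 45 h 49 min.

45.82 hours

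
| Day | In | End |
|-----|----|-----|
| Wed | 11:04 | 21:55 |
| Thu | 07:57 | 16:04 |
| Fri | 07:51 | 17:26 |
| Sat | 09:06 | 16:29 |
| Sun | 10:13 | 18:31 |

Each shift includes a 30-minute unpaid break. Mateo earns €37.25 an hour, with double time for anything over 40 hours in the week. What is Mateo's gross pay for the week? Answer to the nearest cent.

€1619.13

Wed: 11:04–21:55 = 10 h 51 min; less 30 min break → 10 h 21 min
Thu: 07:57–16:04 = 8 h 7 min; less 30 min break → 7 h 37 min
Fri: 07:51–17:26 = 9 h 35 min; less 30 min break → 9 h 5 min
Sat: 09:06–16:29 = 7 h 23 min; less 30 min break → 6 h 53 min
Sun: 10:13–18:31 = 8 h 18 min; less 30 min break → 7 h 48 min
Total worked: 41 h 44 min = 2504 min.
Regular 40 h 0 min = 2400 min at €37.25/h; overtime 1 h 44 min = 104 min at €74.50/h.
Pay = (2400 × €37.25 + 104 × €74.50) ÷ 60 = €1619.13.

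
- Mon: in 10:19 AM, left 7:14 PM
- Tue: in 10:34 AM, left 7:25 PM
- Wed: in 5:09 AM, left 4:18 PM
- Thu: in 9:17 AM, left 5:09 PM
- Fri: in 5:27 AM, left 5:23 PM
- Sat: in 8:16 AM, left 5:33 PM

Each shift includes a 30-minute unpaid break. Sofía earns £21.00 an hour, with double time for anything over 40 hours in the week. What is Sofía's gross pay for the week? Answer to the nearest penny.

£1470.00

Mon: 10:19 AM–7:14 PM = 8 h 55 min; less 30 min break → 8 h 25 min
Tue: 10:34 AM–7:25 PM = 8 h 51 min; less 30 min break → 8 h 21 min
Wed: 5:09 AM–4:18 PM = 11 h 9 min; less 30 min break → 10 h 39 min
Thu: 9:17 AM–5:09 PM = 7 h 52 min; less 30 min break → 7 h 22 min
Fri: 5:27 AM–5:23 PM = 11 h 56 min; less 30 min break → 11 h 26 min
Sat: 8:16 AM–5:33 PM = 9 h 17 min; less 30 min break → 8 h 47 min
Total worked: 55 h 0 min = 3300 min.
Regular 40 h 0 min = 2400 min at £21.00/h; overtime 15 h 0 min = 900 min at £42.00/h.
Pay = (2400 × £21.00 + 900 × £42.00) ÷ 60 = £1470.00.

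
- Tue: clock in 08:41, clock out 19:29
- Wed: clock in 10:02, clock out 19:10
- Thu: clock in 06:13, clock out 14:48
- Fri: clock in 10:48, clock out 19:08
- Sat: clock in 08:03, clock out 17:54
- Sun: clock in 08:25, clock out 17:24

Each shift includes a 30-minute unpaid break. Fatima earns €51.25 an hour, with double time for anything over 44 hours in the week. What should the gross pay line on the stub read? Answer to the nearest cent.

Tue: 08:41–19:29 = 10 h 48 min; less 30 min break → 10 h 18 min
Wed: 10:02–19:10 = 9 h 8 min; less 30 min break → 8 h 38 min
Thu: 06:13–14:48 = 8 h 35 min; less 30 min break → 8 h 5 min
Fri: 10:48–19:08 = 8 h 20 min; less 30 min break → 7 h 50 min
Sat: 08:03–17:54 = 9 h 51 min; less 30 min break → 9 h 21 min
Sun: 08:25–17:24 = 8 h 59 min; less 30 min break → 8 h 29 min
Total worked: 52 h 41 min = 3161 min.
Regular 44 h 0 min = 2640 min at €51.25/h; overtime 8 h 41 min = 521 min at €102.50/h.
Pay = (2640 × €51.25 + 521 × €102.50) ÷ 60 = €3145.04.

€3145.04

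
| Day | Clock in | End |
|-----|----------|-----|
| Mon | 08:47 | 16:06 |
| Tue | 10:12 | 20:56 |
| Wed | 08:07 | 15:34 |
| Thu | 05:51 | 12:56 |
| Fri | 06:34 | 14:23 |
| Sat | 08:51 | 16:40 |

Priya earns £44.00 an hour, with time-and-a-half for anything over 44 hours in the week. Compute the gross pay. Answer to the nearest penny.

Mon: 08:47–16:06 = 7 h 19 min
Tue: 10:12–20:56 = 10 h 44 min
Wed: 08:07–15:34 = 7 h 27 min
Thu: 05:51–12:56 = 7 h 5 min
Fri: 06:34–14:23 = 7 h 49 min
Sat: 08:51–16:40 = 7 h 49 min
Total worked: 48 h 13 min = 2893 min.
Regular 44 h 0 min = 2640 min at £44.00/h; overtime 4 h 13 min = 253 min at £66.00/h.
Pay = (2640 × £44.00 + 253 × £66.00) ÷ 60 = £2214.30.

£2214.30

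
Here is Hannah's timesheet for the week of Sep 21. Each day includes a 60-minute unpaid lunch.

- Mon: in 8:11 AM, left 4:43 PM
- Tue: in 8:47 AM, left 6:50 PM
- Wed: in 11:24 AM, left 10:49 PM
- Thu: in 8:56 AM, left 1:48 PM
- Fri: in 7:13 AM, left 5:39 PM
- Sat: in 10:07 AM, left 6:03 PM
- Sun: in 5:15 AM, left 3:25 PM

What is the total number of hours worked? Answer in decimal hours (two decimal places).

Mon: 8:11 AM–4:43 PM = 8 h 32 min; less 60 min break → 7 h 32 min
Tue: 8:47 AM–6:50 PM = 10 h 3 min; less 60 min break → 9 h 3 min
Wed: 11:24 AM–10:49 PM = 11 h 25 min; less 60 min break → 10 h 25 min
Thu: 8:56 AM–1:48 PM = 4 h 52 min; less 60 min break → 3 h 52 min
Fri: 7:13 AM–5:39 PM = 10 h 26 min; less 60 min break → 9 h 26 min
Sat: 10:07 AM–6:03 PM = 7 h 56 min; less 60 min break → 6 h 56 min
Sun: 5:15 AM–3:25 PM = 10 h 10 min; less 60 min break → 9 h 10 min
Total: 7 h 32 min + 9 h 3 min + 10 h 25 min + 3 h 52 min + 9 h 26 min + 6 h 56 min + 9 h 10 min = 56 h 24 min.

56.40 hours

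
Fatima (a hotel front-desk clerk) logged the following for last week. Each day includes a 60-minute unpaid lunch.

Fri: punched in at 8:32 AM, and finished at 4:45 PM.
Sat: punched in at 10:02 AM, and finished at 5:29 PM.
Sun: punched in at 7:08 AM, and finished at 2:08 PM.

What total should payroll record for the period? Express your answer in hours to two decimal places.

Fri: 8:32 AM–4:45 PM = 8 h 13 min; less 60 min break → 7 h 13 min
Sat: 10:02 AM–5:29 PM = 7 h 27 min; less 60 min break → 6 h 27 min
Sun: 7:08 AM–2:08 PM = 7 h 0 min; less 60 min break → 6 h 0 min
Total: 7 h 13 min + 6 h 27 min + 6 h 0 min = 19 h 40 min.

19.67 hours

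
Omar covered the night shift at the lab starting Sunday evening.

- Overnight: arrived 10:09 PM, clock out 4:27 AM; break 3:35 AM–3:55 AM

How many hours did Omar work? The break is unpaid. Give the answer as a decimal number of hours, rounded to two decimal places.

Overnight: 10:09 PM → midnight = 1 h 51 min; midnight → 4:27 AM = 4 h 27 min; span 6 h 18 min; less 20 min break → 5 h 58 min

5.97 hours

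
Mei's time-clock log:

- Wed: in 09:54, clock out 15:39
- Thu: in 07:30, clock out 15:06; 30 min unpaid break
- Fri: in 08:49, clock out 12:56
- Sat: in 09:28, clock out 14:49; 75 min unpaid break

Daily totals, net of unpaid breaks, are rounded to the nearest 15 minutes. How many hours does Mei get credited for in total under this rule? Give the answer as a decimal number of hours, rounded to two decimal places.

20.75 hours

Wed: 09:54–15:39 = 5 h 45 min → rounds to 5 h 45 min
Thu: 07:30–15:06 = 7 h 36 min − 30 min = 7 h 6 min → rounds to 7 h 0 min
Fri: 08:49–12:56 = 4 h 7 min → rounds to 4 h 0 min
Sat: 09:28–14:49 = 5 h 21 min − 75 min = 4 h 6 min → rounds to 4 h 0 min
Total credited: 20 h 45 min.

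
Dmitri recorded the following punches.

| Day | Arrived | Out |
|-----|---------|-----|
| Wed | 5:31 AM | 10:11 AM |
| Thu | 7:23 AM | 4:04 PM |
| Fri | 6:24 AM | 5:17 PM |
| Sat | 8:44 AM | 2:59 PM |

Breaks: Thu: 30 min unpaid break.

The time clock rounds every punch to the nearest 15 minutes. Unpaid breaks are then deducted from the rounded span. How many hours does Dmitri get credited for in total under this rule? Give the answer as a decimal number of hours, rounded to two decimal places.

Wed: in 5:31 AM→5:30 AM, out 10:11 AM→10:15 AM; 4 h 45 min
Thu: in 7:23 AM→7:30 AM, out 4:04 PM→4:00 PM; 8 h 30 min − 30 min = 8 h 0 min
Fri: in 6:24 AM→6:30 AM, out 5:17 PM→5:15 PM; 10 h 45 min
Sat: in 8:44 AM→8:45 AM, out 2:59 PM→3:00 PM; 6 h 15 min
Total credited: 29 h 45 min.

29.75 hours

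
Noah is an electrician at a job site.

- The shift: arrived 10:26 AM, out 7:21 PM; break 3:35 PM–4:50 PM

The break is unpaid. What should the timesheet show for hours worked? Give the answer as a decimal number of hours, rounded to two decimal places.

The shift: 10:26 AM–7:21 PM = 8 h 55 min; less 75 min break → 7 h 40 min

7.67 hours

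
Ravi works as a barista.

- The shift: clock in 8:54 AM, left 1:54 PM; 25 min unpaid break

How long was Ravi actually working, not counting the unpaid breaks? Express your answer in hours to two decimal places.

4.58 hours

The shift: 8:54 AM–1:54 PM = 5 h 0 min; less 25 min break → 4 h 35 min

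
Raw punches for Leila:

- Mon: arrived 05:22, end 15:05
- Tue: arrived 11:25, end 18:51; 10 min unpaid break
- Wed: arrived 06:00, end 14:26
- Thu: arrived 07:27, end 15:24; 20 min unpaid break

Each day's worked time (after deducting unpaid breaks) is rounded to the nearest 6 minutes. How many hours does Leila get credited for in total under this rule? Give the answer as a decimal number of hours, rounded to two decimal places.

33.00 hours

Mon: 05:22–15:05 = 9 h 43 min → rounds to 9 h 42 min
Tue: 11:25–18:51 = 7 h 26 min − 10 min = 7 h 16 min → rounds to 7 h 18 min
Wed: 06:00–14:26 = 8 h 26 min → rounds to 8 h 24 min
Thu: 07:27–15:24 = 7 h 57 min − 20 min = 7 h 37 min → rounds to 7 h 36 min
Total credited: 33 h 0 min.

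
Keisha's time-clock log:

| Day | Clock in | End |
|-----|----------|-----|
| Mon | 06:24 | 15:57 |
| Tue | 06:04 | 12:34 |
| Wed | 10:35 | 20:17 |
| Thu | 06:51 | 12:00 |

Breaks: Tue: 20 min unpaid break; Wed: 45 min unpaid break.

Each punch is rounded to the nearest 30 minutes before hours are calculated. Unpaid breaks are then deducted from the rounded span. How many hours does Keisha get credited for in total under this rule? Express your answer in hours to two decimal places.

Mon: in 06:24→06:30, out 15:57→16:00; 9 h 30 min
Tue: in 06:04→06:00, out 12:34→12:30; 6 h 30 min − 20 min = 6 h 10 min
Wed: in 10:35→10:30, out 20:17→20:30; 10 h 0 min − 45 min = 9 h 15 min
Thu: in 06:51→07:00, out 12:00→12:00; 5 h 0 min
Total credited: 29 h 55 min.

29.92 hours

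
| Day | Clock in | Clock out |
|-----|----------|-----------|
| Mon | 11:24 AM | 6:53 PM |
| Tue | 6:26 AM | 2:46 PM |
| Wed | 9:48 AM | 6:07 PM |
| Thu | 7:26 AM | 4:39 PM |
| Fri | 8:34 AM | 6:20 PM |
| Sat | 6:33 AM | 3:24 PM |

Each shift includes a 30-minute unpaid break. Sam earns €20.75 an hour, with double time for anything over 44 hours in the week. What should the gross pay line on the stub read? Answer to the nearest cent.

Mon: 11:24 AM–6:53 PM = 7 h 29 min; less 30 min break → 6 h 59 min
Tue: 6:26 AM–2:46 PM = 8 h 20 min; less 30 min break → 7 h 50 min
Wed: 9:48 AM–6:07 PM = 8 h 19 min; less 30 min break → 7 h 49 min
Thu: 7:26 AM–4:39 PM = 9 h 13 min; less 30 min break → 8 h 43 min
Fri: 8:34 AM–6:20 PM = 9 h 46 min; less 30 min break → 9 h 16 min
Sat: 6:33 AM–3:24 PM = 8 h 51 min; less 30 min break → 8 h 21 min
Total worked: 48 h 58 min = 2938 min.
Regular 44 h 0 min = 2640 min at €20.75/h; overtime 4 h 58 min = 298 min at €41.50/h.
Pay = (2640 × €20.75 + 298 × €41.50) ÷ 60 = €1119.12.

€1119.12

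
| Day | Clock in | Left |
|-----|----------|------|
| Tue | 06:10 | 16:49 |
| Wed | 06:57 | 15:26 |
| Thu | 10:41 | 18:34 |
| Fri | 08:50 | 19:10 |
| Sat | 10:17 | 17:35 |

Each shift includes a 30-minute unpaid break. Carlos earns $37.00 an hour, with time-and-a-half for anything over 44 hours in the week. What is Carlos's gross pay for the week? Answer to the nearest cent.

Tue: 06:10–16:49 = 10 h 39 min; less 30 min break → 10 h 9 min
Wed: 06:57–15:26 = 8 h 29 min; less 30 min break → 7 h 59 min
Thu: 10:41–18:34 = 7 h 53 min; less 30 min break → 7 h 23 min
Fri: 08:50–19:10 = 10 h 20 min; less 30 min break → 9 h 50 min
Sat: 10:17–17:35 = 7 h 18 min; less 30 min break → 6 h 48 min
Total worked: 42 h 9 min = 2529 min.
Regular 42 h 9 min = 2529 min at $37.00/h; overtime 0 h 0 min = 0 min at $55.50/h.
Pay = (2529 × $37.00 + 0 × $55.50) ÷ 60 = $1559.55.

$1559.55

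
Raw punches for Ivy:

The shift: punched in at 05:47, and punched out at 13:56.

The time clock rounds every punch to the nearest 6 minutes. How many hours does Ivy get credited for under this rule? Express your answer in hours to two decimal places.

8.10 hours

The shift: in 05:47→05:48, out 13:56→13:54; 8 h 6 min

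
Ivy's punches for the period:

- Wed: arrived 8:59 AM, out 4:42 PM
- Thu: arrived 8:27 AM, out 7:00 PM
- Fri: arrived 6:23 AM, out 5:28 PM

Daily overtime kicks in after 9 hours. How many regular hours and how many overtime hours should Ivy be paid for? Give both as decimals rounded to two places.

Regular 25.72 hours, overtime 3.63 hours

Wed: 8:59 AM–4:42 PM = 7 h 43 min
Thu: 8:27 AM–7:00 PM = 10 h 33 min
Fri: 6:23 AM–5:28 PM = 11 h 5 min
Wed reg 7 h 43 min / OT 0 h 0 min; Thu reg 9 h 0 min / OT 1 h 33 min; Fri reg 9 h 0 min / OT 2 h 5 min.
Totals: regular 25 h 43 min, overtime 3 h 38 min.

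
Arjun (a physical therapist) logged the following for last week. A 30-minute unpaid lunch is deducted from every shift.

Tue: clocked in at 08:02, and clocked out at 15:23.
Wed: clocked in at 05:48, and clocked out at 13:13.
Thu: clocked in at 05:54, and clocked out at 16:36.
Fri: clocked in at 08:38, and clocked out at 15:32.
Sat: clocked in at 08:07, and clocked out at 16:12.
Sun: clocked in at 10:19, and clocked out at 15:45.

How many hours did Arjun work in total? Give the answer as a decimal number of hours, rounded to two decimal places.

Tue: 08:02–15:23 = 7 h 21 min; less 30 min break → 6 h 51 min
Wed: 05:48–13:13 = 7 h 25 min; less 30 min break → 6 h 55 min
Thu: 05:54–16:36 = 10 h 42 min; less 30 min break → 10 h 12 min
Fri: 08:38–15:32 = 6 h 54 min; less 30 min break → 6 h 24 min
Sat: 08:07–16:12 = 8 h 5 min; less 30 min break → 7 h 35 min
Sun: 10:19–15:45 = 5 h 26 min; less 30 min break → 4 h 56 min
Total: 6 h 51 min + 6 h 55 min + 10 h 12 min + 6 h 24 min + 7 h 35 min + 4 h 56 min = 42 h 53 min.

42.88 hours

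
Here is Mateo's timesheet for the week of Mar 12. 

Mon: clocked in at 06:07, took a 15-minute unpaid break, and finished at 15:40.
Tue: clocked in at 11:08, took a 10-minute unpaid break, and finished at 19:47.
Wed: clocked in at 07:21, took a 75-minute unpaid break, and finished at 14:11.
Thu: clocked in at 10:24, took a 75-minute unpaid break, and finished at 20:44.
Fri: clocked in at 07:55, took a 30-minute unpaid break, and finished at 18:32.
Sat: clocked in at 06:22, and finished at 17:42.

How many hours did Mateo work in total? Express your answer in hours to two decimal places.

53.90 hours

Mon: 06:07–15:40 = 9 h 33 min; less 15 min break → 9 h 18 min
Tue: 11:08–19:47 = 8 h 39 min; less 10 min break → 8 h 29 min
Wed: 07:21–14:11 = 6 h 50 min; less 75 min break → 5 h 35 min
Thu: 10:24–20:44 = 10 h 20 min; less 75 min break → 9 h 5 min
Fri: 07:55–18:32 = 10 h 37 min; less 30 min break → 10 h 7 min
Sat: 06:22–17:42 = 11 h 20 min
Total: 9 h 18 min + 8 h 29 min + 5 h 35 min + 9 h 5 min + 10 h 7 min + 11 h 20 min = 53 h 54 min.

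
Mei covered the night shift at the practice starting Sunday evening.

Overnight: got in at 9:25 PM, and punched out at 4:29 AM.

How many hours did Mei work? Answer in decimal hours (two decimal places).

7.07 hours

Overnight: 9:25 PM → midnight = 2 h 35 min; midnight → 4:29 AM = 4 h 29 min; span 7 h 4 min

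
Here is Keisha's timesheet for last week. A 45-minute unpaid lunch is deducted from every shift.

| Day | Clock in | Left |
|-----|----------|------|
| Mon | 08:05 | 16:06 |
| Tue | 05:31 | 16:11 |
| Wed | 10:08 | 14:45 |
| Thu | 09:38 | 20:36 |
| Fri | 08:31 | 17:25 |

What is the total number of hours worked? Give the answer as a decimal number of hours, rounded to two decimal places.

39.42 hours

Mon: 08:05–16:06 = 8 h 1 min; less 45 min break → 7 h 16 min
Tue: 05:31–16:11 = 10 h 40 min; less 45 min break → 9 h 55 min
Wed: 10:08–14:45 = 4 h 37 min; less 45 min break → 3 h 52 min
Thu: 09:38–20:36 = 10 h 58 min; less 45 min break → 10 h 13 min
Fri: 08:31–17:25 = 8 h 54 min; less 45 min break → 8 h 9 min
Total: 7 h 16 min + 9 h 55 min + 3 h 52 min + 10 h 13 min + 8 h 9 min = 39 h 25 min.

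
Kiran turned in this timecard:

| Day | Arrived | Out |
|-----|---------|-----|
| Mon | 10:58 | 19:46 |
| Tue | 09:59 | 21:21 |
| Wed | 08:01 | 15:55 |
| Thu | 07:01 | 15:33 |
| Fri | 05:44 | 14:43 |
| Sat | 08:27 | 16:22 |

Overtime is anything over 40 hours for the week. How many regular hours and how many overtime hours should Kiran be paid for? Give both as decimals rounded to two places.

Mon: 10:58–19:46 = 8 h 48 min
Tue: 09:59–21:21 = 11 h 22 min
Wed: 08:01–15:55 = 7 h 54 min
Thu: 07:01–15:33 = 8 h 32 min
Fri: 05:44–14:43 = 8 h 59 min
Sat: 08:27–16:22 = 7 h 55 min
Total worked: 53 h 30 min = 53.50 h.
Threshold 40 h → overtime 13 h 30 min, regular 40 h 0 min.

Regular 40.00 hours, overtime 13.50 hours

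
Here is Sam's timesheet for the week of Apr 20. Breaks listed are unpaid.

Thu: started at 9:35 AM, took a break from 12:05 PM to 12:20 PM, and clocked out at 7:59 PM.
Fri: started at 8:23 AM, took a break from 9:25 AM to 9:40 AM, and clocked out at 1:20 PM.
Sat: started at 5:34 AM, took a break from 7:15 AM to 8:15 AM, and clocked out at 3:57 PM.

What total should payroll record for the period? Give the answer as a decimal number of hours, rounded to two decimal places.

24.23 hours

Thu: 9:35 AM–7:59 PM = 10 h 24 min; less 15 min break → 10 h 9 min
Fri: 8:23 AM–1:20 PM = 4 h 57 min; less 15 min break → 4 h 42 min
Sat: 5:34 AM–3:57 PM = 10 h 23 min; less 60 min break → 9 h 23 min
Total: 10 h 9 min + 4 h 42 min + 9 h 23 min = 24 h 14 min.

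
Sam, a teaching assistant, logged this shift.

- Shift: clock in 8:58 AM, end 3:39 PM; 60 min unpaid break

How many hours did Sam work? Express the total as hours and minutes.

Shift: 8:58 AM–3:39 PM = 6 h 41 min; less 60 min break → 5 h 41 min

5 h 41 min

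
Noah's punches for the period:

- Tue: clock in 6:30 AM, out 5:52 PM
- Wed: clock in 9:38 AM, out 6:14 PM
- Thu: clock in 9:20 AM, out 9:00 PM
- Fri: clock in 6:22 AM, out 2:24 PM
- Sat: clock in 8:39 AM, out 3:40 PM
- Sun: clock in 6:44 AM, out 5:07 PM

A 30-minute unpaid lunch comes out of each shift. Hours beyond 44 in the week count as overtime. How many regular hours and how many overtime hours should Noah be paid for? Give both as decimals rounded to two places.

Tue: 6:30 AM–5:52 PM = 11 h 22 min; less 30 min break → 10 h 52 min
Wed: 9:38 AM–6:14 PM = 8 h 36 min; less 30 min break → 8 h 6 min
Thu: 9:20 AM–9:00 PM = 11 h 40 min; less 30 min break → 11 h 10 min
Fri: 6:22 AM–2:24 PM = 8 h 2 min; less 30 min break → 7 h 32 min
Sat: 8:39 AM–3:40 PM = 7 h 1 min; less 30 min break → 6 h 31 min
Sun: 6:44 AM–5:07 PM = 10 h 23 min; less 30 min break → 9 h 53 min
Total worked: 54 h 4 min = 54.07 h.
Threshold 44 h → overtime 10 h 4 min, regular 44 h 0 min.

Regular 44.00 hours, overtime 10.07 hours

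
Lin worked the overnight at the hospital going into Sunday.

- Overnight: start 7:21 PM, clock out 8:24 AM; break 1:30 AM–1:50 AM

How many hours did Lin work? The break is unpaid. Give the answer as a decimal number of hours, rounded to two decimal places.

Overnight: 7:21 PM → midnight = 4 h 39 min; midnight → 8:24 AM = 8 h 24 min; span 13 h 3 min; less 20 min break → 12 h 43 min

12.72 hours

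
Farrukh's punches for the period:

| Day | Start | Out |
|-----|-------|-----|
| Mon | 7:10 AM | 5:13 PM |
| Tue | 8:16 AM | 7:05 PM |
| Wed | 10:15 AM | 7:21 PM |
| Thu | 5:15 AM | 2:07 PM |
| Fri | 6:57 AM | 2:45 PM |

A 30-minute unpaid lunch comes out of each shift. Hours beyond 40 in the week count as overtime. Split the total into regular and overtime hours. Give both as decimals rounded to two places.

Regular 40.00 hours, overtime 4.13 hours

Mon: 7:10 AM–5:13 PM = 10 h 3 min; less 30 min break → 9 h 33 min
Tue: 8:16 AM–7:05 PM = 10 h 49 min; less 30 min break → 10 h 19 min
Wed: 10:15 AM–7:21 PM = 9 h 6 min; less 30 min break → 8 h 36 min
Thu: 5:15 AM–2:07 PM = 8 h 52 min; less 30 min break → 8 h 22 min
Fri: 6:57 AM–2:45 PM = 7 h 48 min; less 30 min break → 7 h 18 min
Total worked: 44 h 8 min = 44.13 h.
Threshold 40 h → overtime 4 h 8 min, regular 40 h 0 min.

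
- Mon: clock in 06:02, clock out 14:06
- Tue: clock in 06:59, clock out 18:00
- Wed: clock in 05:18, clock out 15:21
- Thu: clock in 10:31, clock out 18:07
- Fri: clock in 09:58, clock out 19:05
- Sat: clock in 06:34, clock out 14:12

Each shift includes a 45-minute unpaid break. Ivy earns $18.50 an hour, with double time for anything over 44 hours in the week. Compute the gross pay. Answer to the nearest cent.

$998.38

Mon: 06:02–14:06 = 8 h 4 min; less 45 min break → 7 h 19 min
Tue: 06:59–18:00 = 11 h 1 min; less 45 min break → 10 h 16 min
Wed: 05:18–15:21 = 10 h 3 min; less 45 min break → 9 h 18 min
Thu: 10:31–18:07 = 7 h 36 min; less 45 min break → 6 h 51 min
Fri: 09:58–19:05 = 9 h 7 min; less 45 min break → 8 h 22 min
Sat: 06:34–14:12 = 7 h 38 min; less 45 min break → 6 h 53 min
Total worked: 48 h 59 min = 2939 min.
Regular 44 h 0 min = 2640 min at $18.50/h; overtime 4 h 59 min = 299 min at $37.00/h.
Pay = (2640 × $18.50 + 299 × $37.00) ÷ 60 = $998.38.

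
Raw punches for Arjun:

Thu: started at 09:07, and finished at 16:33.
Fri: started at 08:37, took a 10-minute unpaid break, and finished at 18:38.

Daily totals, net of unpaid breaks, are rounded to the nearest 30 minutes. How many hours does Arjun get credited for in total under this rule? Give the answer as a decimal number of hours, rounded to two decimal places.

Thu: 09:07–16:33 = 7 h 26 min → rounds to 7 h 30 min
Fri: 08:37–18:38 = 10 h 1 min − 10 min = 9 h 51 min → rounds to 10 h 0 min
Total credited: 17 h 30 min.

17.50 hours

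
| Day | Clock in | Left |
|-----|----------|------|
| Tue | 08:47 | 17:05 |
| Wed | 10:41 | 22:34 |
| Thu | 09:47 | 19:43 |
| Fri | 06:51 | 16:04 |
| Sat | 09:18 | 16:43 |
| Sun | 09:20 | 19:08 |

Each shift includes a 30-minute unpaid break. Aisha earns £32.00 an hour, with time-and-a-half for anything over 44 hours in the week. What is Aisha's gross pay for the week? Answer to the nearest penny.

£1866.40

Tue: 08:47–17:05 = 8 h 18 min; less 30 min break → 7 h 48 min
Wed: 10:41–22:34 = 11 h 53 min; less 30 min break → 11 h 23 min
Thu: 09:47–19:43 = 9 h 56 min; less 30 min break → 9 h 26 min
Fri: 06:51–16:04 = 9 h 13 min; less 30 min break → 8 h 43 min
Sat: 09:18–16:43 = 7 h 25 min; less 30 min break → 6 h 55 min
Sun: 09:20–19:08 = 9 h 48 min; less 30 min break → 9 h 18 min
Total worked: 53 h 33 min = 3213 min.
Regular 44 h 0 min = 2640 min at £32.00/h; overtime 9 h 33 min = 573 min at £48.00/h.
Pay = (2640 × £32.00 + 573 × £48.00) ÷ 60 = £1866.40.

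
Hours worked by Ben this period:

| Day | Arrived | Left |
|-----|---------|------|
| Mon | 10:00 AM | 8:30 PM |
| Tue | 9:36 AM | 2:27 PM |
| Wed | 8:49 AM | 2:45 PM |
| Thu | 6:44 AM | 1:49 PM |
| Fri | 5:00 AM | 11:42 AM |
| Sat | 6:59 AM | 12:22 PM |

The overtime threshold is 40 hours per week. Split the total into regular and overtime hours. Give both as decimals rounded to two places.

Regular 40.00 hours, overtime 0.45 hours

Mon: 10:00 AM–8:30 PM = 10 h 30 min
Tue: 9:36 AM–2:27 PM = 4 h 51 min
Wed: 8:49 AM–2:45 PM = 5 h 56 min
Thu: 6:44 AM–1:49 PM = 7 h 5 min
Fri: 5:00 AM–11:42 AM = 6 h 42 min
Sat: 6:59 AM–12:22 PM = 5 h 23 min
Total worked: 40 h 27 min = 40.45 h.
Threshold 40 h → overtime 0 h 27 min, regular 40 h 0 min.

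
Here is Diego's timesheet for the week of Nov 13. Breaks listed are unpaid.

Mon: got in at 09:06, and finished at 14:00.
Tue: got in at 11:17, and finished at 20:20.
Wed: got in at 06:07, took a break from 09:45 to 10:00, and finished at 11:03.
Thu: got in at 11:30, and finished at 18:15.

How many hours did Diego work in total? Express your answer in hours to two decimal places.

Mon: 09:06–14:00 = 4 h 54 min
Tue: 11:17–20:20 = 9 h 3 min
Wed: 06:07–11:03 = 4 h 56 min; less 15 min break → 4 h 41 min
Thu: 11:30–18:15 = 6 h 45 min
Total: 4 h 54 min + 9 h 3 min + 4 h 41 min + 6 h 45 min = 25 h 23 min.

25.38 hours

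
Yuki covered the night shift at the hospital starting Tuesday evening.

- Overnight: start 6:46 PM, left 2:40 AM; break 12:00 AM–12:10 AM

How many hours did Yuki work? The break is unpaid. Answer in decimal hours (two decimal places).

Overnight: 6:46 PM → midnight = 5 h 14 min; midnight → 2:40 AM = 2 h 40 min; span 7 h 54 min; less 10 min break → 7 h 44 min

7.73 hours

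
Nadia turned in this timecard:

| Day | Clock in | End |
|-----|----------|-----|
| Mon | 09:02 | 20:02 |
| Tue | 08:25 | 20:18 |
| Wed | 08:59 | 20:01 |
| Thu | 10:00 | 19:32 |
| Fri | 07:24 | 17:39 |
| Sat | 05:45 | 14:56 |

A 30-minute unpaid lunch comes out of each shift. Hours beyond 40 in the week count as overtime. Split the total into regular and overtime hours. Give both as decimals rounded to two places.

Mon: 09:02–20:02 = 11 h 0 min; less 30 min break → 10 h 30 min
Tue: 08:25–20:18 = 11 h 53 min; less 30 min break → 11 h 23 min
Wed: 08:59–20:01 = 11 h 2 min; less 30 min break → 10 h 32 min
Thu: 10:00–19:32 = 9 h 32 min; less 30 min break → 9 h 2 min
Fri: 07:24–17:39 = 10 h 15 min; less 30 min break → 9 h 45 min
Sat: 05:45–14:56 = 9 h 11 min; less 30 min break → 8 h 41 min
Total worked: 59 h 53 min = 59.88 h.
Threshold 40 h → overtime 19 h 53 min, regular 40 h 0 min.

Regular 40.00 hours, overtime 19.88 hours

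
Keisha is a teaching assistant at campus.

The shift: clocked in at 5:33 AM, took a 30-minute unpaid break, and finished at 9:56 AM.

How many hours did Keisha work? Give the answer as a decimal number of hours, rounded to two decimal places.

The shift: 5:33 AM–9:56 AM = 4 h 23 min; less 30 min break → 3 h 53 min

3.88 hours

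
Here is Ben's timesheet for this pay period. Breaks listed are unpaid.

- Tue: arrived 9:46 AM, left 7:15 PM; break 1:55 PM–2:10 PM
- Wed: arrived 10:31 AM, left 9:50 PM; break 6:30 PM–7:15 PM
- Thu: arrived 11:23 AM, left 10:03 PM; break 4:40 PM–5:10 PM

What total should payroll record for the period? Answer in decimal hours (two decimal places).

Tue: 9:46 AM–7:15 PM = 9 h 29 min; less 15 min break → 9 h 14 min
Wed: 10:31 AM–9:50 PM = 11 h 19 min; less 45 min break → 10 h 34 min
Thu: 11:23 AM–10:03 PM = 10 h 40 min; less 30 min break → 10 h 10 min
Total: 9 h 14 min + 10 h 34 min + 10 h 10 min = 29 h 58 min.

29.97 hours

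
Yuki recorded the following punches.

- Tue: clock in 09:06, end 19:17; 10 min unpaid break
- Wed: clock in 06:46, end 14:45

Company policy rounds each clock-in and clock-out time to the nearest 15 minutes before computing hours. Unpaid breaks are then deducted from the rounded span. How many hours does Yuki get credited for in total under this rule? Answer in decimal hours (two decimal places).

18.08 hours

Tue: in 09:06→09:00, out 19:17→19:15; 10 h 15 min − 10 min = 10 h 5 min
Wed: in 06:46→06:45, out 14:45→14:45; 8 h 0 min
Total credited: 18 h 5 min.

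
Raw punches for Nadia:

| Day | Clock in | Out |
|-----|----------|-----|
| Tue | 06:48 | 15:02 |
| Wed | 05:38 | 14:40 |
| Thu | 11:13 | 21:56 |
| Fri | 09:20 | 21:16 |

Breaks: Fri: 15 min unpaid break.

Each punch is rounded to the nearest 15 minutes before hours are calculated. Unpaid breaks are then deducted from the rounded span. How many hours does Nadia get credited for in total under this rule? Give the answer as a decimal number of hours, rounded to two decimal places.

39.75 hours

Tue: in 06:48→06:45, out 15:02→15:00; 8 h 15 min
Wed: in 05:38→05:45, out 14:40→14:45; 9 h 0 min
Thu: in 11:13→11:15, out 21:56→22:00; 10 h 45 min
Fri: in 09:20→09:15, out 21:16→21:15; 12 h 0 min − 15 min = 11 h 45 min
Total credited: 39 h 45 min.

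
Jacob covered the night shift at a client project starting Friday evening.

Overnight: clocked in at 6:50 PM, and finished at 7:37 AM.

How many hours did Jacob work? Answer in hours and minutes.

12 h 47 min

Overnight: 6:50 PM → midnight = 5 h 10 min; midnight → 7:37 AM = 7 h 37 min; span 12 h 47 min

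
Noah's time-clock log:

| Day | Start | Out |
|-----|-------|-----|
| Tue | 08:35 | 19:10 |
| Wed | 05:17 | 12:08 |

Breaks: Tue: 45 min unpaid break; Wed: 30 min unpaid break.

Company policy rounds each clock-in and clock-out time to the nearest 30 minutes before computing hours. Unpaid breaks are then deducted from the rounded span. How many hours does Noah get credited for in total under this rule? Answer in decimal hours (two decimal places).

15.75 hours

Tue: in 08:35→08:30, out 19:10→19:00; 10 h 30 min − 45 min = 9 h 45 min
Wed: in 05:17→05:30, out 12:08→12:00; 6 h 30 min − 30 min = 6 h 0 min
Total credited: 15 h 45 min.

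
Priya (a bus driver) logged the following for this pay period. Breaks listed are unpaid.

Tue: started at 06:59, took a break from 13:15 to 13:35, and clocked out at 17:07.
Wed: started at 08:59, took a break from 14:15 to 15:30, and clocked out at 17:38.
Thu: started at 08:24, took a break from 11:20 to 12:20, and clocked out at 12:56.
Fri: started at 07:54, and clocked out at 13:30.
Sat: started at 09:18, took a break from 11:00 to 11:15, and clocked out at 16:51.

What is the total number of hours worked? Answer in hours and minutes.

33 h 38 min

Tue: 06:59–17:07 = 10 h 8 min; less 20 min break → 9 h 48 min
Wed: 08:59–17:38 = 8 h 39 min; less 75 min break → 7 h 24 min
Thu: 08:24–12:56 = 4 h 32 min; less 60 min break → 3 h 32 min
Fri: 07:54–13:30 = 5 h 36 min
Sat: 09:18–16:51 = 7 h 33 min; less 15 min break → 7 h 18 min
Total: 9 h 48 min + 7 h 24 min + 3 h 32 min + 5 h 36 min + 7 h 18 min = 33 h 38 min.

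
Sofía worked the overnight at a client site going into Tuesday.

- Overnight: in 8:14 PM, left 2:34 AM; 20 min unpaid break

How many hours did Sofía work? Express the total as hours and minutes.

6 h 0 min

Overnight: 8:14 PM → midnight = 3 h 46 min; midnight → 2:34 AM = 2 h 34 min; span 6 h 20 min; less 20 min break → 6 h 0 min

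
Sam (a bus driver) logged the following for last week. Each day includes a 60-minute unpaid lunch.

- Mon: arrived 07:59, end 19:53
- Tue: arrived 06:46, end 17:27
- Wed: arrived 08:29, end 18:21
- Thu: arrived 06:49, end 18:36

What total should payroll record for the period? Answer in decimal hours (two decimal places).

Mon: 07:59–19:53 = 11 h 54 min; less 60 min break → 10 h 54 min
Tue: 06:46–17:27 = 10 h 41 min; less 60 min break → 9 h 41 min
Wed: 08:29–18:21 = 9 h 52 min; less 60 min break → 8 h 52 min
Thu: 06:49–18:36 = 11 h 47 min; less 60 min break → 10 h 47 min
Total: 10 h 54 min + 9 h 41 min + 8 h 52 min + 10 h 47 min = 40 h 14 min.

40.23 hours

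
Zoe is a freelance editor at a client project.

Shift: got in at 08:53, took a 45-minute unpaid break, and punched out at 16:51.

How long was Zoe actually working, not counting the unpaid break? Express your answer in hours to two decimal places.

7.22 hours

Shift: 08:53–16:51 = 7 h 58 min; less 45 min break → 7 h 13 min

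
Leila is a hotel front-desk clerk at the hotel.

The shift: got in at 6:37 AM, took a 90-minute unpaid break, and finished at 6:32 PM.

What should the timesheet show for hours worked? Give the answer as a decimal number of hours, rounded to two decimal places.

The shift: 6:37 AM–6:32 PM = 11 h 55 min; less 90 min break → 10 h 25 min

10.42 hours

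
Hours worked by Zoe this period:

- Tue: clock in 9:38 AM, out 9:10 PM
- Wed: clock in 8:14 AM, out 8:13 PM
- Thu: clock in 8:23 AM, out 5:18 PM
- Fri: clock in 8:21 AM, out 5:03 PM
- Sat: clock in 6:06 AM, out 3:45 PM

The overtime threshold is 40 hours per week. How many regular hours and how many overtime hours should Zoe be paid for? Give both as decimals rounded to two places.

Regular 40.00 hours, overtime 10.78 hours

Tue: 9:38 AM–9:10 PM = 11 h 32 min
Wed: 8:14 AM–8:13 PM = 11 h 59 min
Thu: 8:23 AM–5:18 PM = 8 h 55 min
Fri: 8:21 AM–5:03 PM = 8 h 42 min
Sat: 6:06 AM–3:45 PM = 9 h 39 min
Total worked: 50 h 47 min = 50.78 h.
Threshold 40 h → overtime 10 h 47 min, regular 40 h 0 min.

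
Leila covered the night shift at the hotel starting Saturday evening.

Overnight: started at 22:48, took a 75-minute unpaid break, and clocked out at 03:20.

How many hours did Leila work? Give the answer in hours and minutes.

3 h 17 min

Overnight: 22:48 → midnight = 1 h 12 min; midnight → 03:20 = 3 h 20 min; span 4 h 32 min; less 75 min break → 3 h 17 min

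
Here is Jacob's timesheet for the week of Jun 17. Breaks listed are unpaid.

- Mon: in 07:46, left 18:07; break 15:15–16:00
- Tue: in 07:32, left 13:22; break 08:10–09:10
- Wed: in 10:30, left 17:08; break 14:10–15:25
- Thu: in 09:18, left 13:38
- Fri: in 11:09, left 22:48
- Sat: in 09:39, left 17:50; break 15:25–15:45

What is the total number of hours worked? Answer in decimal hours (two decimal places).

43.65 hours

Mon: 07:46–18:07 = 10 h 21 min; less 45 min break → 9 h 36 min
Tue: 07:32–13:22 = 5 h 50 min; less 60 min break → 4 h 50 min
Wed: 10:30–17:08 = 6 h 38 min; less 75 min break → 5 h 23 min
Thu: 09:18–13:38 = 4 h 20 min
Fri: 11:09–22:48 = 11 h 39 min
Sat: 09:39–17:50 = 8 h 11 min; less 20 min break → 7 h 51 min
Total: 9 h 36 min + 4 h 50 min + 5 h 23 min + 4 h 20 min + 11 h 39 min + 7 h 51 min = 43 h 39 min.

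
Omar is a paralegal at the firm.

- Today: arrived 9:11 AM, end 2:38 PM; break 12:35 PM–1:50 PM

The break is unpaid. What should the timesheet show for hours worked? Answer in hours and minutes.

4 h 12 min

Today: 9:11 AM–2:38 PM = 5 h 27 min; less 75 min break → 4 h 12 min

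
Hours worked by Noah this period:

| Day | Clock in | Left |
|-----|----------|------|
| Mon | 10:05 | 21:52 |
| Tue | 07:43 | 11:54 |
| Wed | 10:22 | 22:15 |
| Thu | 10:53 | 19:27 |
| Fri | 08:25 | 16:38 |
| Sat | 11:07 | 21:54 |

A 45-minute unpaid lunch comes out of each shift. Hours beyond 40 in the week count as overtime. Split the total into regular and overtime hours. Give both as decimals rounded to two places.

Regular 40.00 hours, overtime 10.92 hours

Mon: 10:05–21:52 = 11 h 47 min; less 45 min break → 11 h 2 min
Tue: 07:43–11:54 = 4 h 11 min; less 45 min break → 3 h 26 min
Wed: 10:22–22:15 = 11 h 53 min; less 45 min break → 11 h 8 min
Thu: 10:53–19:27 = 8 h 34 min; less 45 min break → 7 h 49 min
Fri: 08:25–16:38 = 8 h 13 min; less 45 min break → 7 h 28 min
Sat: 11:07–21:54 = 10 h 47 min; less 45 min break → 10 h 2 min
Total worked: 50 h 55 min = 50.92 h.
Threshold 40 h → overtime 10 h 55 min, regular 40 h 0 min.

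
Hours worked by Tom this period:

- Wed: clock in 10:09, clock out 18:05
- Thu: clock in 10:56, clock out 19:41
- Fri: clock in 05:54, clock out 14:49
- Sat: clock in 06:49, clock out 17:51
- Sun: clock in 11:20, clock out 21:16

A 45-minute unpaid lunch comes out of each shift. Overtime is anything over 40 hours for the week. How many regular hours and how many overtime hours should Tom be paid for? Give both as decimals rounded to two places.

Regular 40.00 hours, overtime 2.82 hours

Wed: 10:09–18:05 = 7 h 56 min; less 45 min break → 7 h 11 min
Thu: 10:56–19:41 = 8 h 45 min; less 45 min break → 8 h 0 min
Fri: 05:54–14:49 = 8 h 55 min; less 45 min break → 8 h 10 min
Sat: 06:49–17:51 = 11 h 2 min; less 45 min break → 10 h 17 min
Sun: 11:20–21:16 = 9 h 56 min; less 45 min break → 9 h 11 min
Total worked: 42 h 49 min = 42.82 h.
Threshold 40 h → overtime 2 h 49 min, regular 40 h 0 min.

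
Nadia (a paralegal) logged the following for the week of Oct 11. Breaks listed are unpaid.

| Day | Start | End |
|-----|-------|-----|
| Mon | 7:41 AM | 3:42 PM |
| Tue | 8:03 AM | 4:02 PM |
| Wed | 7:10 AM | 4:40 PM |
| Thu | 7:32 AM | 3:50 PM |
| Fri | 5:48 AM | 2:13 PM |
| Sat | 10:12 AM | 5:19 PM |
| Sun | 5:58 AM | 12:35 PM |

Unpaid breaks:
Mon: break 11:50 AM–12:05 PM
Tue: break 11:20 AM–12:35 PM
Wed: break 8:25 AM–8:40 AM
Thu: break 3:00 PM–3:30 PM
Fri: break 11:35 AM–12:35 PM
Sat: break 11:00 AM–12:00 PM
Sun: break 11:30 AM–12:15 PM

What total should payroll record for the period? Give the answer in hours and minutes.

Mon: 7:41 AM–3:42 PM = 8 h 1 min; less 15 min break → 7 h 46 min
Tue: 8:03 AM–4:02 PM = 7 h 59 min; less 75 min break → 6 h 44 min
Wed: 7:10 AM–4:40 PM = 9 h 30 min; less 15 min break → 9 h 15 min
Thu: 7:32 AM–3:50 PM = 8 h 18 min; less 30 min break → 7 h 48 min
Fri: 5:48 AM–2:13 PM = 8 h 25 min; less 60 min break → 7 h 25 min
Sat: 10:12 AM–5:19 PM = 7 h 7 min; less 60 min break → 6 h 7 min
Sun: 5:58 AM–12:35 PM = 6 h 37 min; less 45 min break → 5 h 52 min
Total: 7 h 46 min + 6 h 44 min + 9 h 15 min + 7 h 48 min + 7 h 25 min + 6 h 7 min + 5 h 52 min = 50 h 57 min.

50 h 57 min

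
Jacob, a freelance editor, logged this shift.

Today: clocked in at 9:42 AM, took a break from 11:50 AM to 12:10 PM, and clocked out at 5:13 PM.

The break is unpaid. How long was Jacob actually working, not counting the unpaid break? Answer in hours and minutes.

7 h 11 min

Today: 9:42 AM–5:13 PM = 7 h 31 min; less 20 min break → 7 h 11 min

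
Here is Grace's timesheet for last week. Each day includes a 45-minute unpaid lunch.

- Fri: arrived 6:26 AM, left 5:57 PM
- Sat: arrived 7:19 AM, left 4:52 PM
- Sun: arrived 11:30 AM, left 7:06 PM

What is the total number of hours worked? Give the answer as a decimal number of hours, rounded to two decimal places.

26.42 hours

Fri: 6:26 AM–5:57 PM = 11 h 31 min; less 45 min break → 10 h 46 min
Sat: 7:19 AM–4:52 PM = 9 h 33 min; less 45 min break → 8 h 48 min
Sun: 11:30 AM–7:06 PM = 7 h 36 min; less 45 min break → 6 h 51 min
Total: 10 h 46 min + 8 h 48 min + 6 h 51 min = 26 h 25 min.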